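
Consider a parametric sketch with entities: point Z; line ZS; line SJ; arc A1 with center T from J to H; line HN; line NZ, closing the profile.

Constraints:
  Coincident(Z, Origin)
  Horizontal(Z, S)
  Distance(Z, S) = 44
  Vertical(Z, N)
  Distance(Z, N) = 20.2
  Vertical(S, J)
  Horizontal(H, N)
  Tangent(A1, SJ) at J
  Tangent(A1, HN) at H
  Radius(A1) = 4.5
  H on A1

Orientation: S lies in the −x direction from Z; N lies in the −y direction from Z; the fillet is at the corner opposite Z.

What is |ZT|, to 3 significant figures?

42.5

Z and N share the same x with |ZN| = 20.2 and N on the −y side, so N = (0.00, -20.2). The virtual corner opposite Z is at (-44.0, -20.2). Tangency of A1 to SJ means the radius TJ is perpendicular to SJ and A1 meets HN tangentially, so TH is at right angles to HN, with radius 4.5, so the center T sits 4.5 in from both sides at T = (-39.5, -15.7). Then |ZT| = |T − Z| = 42.5.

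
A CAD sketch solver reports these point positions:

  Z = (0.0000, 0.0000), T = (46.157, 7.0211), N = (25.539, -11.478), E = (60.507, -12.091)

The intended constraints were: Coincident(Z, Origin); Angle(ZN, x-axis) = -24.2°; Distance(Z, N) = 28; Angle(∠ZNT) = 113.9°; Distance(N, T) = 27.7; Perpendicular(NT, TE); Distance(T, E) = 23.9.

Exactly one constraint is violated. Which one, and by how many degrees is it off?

Perpendicular(NT, TE) — off by 5.00°.

Z = (0.00, 0.00) ✓; ZN at -24.20° ✓; |ZN| = 28.00 ✓; ∠ZNT = 113.9° ✓; |NT| = 27.70 ✓; ∠(NT, TE) = 95.00° ✗; |TE| = 23.90 ✓.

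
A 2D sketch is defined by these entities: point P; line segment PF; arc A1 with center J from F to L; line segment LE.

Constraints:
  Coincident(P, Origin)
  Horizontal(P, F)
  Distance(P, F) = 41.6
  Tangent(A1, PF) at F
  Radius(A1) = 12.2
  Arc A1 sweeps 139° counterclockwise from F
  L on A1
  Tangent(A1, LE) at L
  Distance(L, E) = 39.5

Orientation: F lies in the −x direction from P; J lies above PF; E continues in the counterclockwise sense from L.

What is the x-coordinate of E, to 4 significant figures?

-63.41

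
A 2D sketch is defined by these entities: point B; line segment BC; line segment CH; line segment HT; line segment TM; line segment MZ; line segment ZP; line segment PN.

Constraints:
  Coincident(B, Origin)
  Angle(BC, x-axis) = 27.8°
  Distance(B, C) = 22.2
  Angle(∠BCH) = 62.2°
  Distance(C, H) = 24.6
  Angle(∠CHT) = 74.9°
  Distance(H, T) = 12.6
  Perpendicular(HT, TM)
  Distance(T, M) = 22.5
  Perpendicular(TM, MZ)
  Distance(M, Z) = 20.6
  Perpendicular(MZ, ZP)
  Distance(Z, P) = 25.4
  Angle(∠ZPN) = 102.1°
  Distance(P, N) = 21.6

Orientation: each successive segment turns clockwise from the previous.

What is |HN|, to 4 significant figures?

15.08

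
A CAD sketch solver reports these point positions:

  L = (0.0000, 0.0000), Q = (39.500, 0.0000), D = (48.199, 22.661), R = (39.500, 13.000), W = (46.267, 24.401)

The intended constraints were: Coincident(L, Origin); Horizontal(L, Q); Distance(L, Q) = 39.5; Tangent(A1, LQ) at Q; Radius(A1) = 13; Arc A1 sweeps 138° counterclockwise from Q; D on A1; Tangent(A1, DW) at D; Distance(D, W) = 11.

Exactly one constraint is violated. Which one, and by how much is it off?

Distance(D, W) = 11 — off by 8.40.

L = (0.00, 0.00) ✓; L.y = 0.00, Q.y = 0.00 ✓; |LQ| = 39.50 ✓; ∠(RQ, QL) = 90.00° ✓; |RQ| = 13.00 ✓; bearing(R→D) − bearing(R→Q) = 138.0° ✓; |RD| = 13.00 ✓; ∠(RD, DW) = 90.01° ✓; |DW| = 2.600 ✗.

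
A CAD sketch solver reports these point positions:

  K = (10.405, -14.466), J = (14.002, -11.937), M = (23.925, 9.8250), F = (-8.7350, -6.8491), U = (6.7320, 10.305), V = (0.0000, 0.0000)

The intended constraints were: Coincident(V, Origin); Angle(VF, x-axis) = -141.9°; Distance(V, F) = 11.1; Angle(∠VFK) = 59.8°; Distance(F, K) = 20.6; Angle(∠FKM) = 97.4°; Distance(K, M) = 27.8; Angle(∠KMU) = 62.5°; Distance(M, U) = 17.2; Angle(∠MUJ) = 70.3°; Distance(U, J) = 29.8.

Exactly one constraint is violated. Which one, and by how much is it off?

Distance(U, J) = 29.8 — off by 6.40.

V = (0.00, 0.00) ✓; VF at -141.9° ✓; |VF| = 11.10 ✓; ∠VFK = 59.80° ✓; |FK| = 20.60 ✓; ∠FKM = 97.40° ✓; |KM| = 27.80 ✓; ∠KMU = 62.50° ✓; |MU| = 17.20 ✓; ∠MUJ = 70.30° ✓; |UJ| = 23.40 ✗.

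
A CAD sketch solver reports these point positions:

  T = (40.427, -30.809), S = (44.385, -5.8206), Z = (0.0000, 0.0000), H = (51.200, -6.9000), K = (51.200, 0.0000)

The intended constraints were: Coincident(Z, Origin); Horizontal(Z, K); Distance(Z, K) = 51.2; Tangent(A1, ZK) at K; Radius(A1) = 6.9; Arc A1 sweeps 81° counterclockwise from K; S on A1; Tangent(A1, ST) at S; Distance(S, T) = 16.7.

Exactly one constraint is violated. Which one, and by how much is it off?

Distance(S, T) = 16.7 — off by 8.60.

Z = (0.00, 0.00) ✓; Z.y = 0.00, K.y = 0.00 ✓; |ZK| = 51.20 ✓; ∠(HK, KZ) = 90.00° ✓; |HK| = 6.900 ✓; bearing(H→S) − bearing(H→K) = 81.00° ✓; |HS| = 6.900 ✓; ∠(HS, ST) = 90.00° ✓; |ST| = 25.30 ✗.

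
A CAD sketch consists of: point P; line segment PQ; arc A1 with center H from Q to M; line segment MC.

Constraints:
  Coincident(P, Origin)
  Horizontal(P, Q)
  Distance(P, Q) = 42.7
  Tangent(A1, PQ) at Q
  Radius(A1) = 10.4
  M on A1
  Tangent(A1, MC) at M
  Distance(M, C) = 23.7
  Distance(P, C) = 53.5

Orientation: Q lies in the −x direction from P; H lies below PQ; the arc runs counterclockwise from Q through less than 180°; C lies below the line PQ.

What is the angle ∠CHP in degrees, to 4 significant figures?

96.59°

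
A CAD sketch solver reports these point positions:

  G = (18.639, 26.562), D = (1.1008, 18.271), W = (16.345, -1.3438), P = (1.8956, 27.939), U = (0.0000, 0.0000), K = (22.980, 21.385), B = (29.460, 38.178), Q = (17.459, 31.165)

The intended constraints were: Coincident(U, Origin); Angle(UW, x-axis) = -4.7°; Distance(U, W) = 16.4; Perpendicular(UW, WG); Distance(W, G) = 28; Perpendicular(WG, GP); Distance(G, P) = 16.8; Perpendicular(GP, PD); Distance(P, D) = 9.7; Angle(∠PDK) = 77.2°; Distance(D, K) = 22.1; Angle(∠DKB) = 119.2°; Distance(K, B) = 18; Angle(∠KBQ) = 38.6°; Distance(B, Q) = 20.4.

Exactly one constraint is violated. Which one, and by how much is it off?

Distance(B, Q) = 20.4 — off by 6.50.

U = (0.00, 0.00) ✓; UW at -4.700° ✓; |UW| = 16.40 ✓; ∠(UW, WG) = 90.00° ✓; |WG| = 28.00 ✓; ∠(WG, GP) = 90.00° ✓; |GP| = 16.80 ✓; ∠(GP, PD) = 90.00° ✓; |PD| = 9.701 ✓; ∠PDK = 77.20° ✓; |DK| = 22.10 ✓; ∠DKB = 119.2° ✓; |KB| = 18.00 ✓; ∠KBQ = 38.60° ✓; |BQ| = 13.90 ✗.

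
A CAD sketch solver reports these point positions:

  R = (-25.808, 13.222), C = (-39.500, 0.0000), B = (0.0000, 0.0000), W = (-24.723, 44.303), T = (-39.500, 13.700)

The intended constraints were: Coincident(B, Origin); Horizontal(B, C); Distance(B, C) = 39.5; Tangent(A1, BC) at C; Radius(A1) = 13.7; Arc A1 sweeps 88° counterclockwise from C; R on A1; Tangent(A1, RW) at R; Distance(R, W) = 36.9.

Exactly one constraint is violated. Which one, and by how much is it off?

Distance(R, W) = 36.9 — off by 5.80.

B = (0.00, 0.00) ✓; B.y = 0.00, C.y = 0.00 ✓; |BC| = 39.50 ✓; ∠(TC, CB) = 90.00° ✓; |TC| = 13.70 ✓; bearing(T→R) − bearing(T→C) = 88.00° ✓; |TR| = 13.70 ✓; ∠(TR, RW) = 90.00° ✓; |RW| = 31.10 ✗.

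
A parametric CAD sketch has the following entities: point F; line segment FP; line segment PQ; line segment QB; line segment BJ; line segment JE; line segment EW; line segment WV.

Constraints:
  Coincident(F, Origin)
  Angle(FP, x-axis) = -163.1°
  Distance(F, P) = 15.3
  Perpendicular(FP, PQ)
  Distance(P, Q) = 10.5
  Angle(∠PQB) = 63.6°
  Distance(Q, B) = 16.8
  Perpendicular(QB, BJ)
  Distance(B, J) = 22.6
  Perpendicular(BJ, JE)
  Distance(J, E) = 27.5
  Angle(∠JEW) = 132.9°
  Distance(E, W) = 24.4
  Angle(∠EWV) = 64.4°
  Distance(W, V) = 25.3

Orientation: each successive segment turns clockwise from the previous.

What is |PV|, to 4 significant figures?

14.49

∠JEW = 132.9° gives EW at 123.4° from the x-axis; with |EW| = 24.4, W = (-45.41, 5.445). ∠EWV = 64.4° gives WV at 7.800° from the x-axis; with |WV| = 25.3, V = (-20.34, 8.879). Then |PV| = |V − P| = 14.49.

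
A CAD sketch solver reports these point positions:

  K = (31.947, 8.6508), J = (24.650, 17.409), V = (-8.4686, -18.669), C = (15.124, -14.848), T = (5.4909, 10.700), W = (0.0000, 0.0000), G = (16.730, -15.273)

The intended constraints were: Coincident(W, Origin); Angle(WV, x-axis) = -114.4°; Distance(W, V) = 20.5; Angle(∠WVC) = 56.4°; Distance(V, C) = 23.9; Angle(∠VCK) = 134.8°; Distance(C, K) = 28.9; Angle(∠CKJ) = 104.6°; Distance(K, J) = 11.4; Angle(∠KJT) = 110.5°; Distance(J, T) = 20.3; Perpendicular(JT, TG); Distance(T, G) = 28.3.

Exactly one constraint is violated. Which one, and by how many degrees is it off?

Perpendicular(JT, TG) — off by 4.10°.

W = (0.00, 0.00) ✓; WV at -114.4° ✓; |WV| = 20.50 ✓; ∠WVC = 56.40° ✓; |VC| = 23.90 ✓; ∠VCK = 134.8° ✓; |CK| = 28.90 ✓; ∠CKJ = 104.6° ✓; |KJ| = 11.40 ✓; ∠KJT = 110.5° ✓; |JT| = 20.30 ✓; ∠(JT, TG) = 94.10° ✗; |TG| = 28.30 ✓.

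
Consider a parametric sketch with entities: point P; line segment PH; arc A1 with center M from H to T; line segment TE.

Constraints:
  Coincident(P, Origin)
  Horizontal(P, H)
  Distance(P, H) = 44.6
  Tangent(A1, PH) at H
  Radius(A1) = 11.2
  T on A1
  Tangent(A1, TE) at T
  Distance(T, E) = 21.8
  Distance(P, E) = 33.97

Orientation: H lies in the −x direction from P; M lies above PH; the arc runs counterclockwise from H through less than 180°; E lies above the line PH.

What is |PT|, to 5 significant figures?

35.400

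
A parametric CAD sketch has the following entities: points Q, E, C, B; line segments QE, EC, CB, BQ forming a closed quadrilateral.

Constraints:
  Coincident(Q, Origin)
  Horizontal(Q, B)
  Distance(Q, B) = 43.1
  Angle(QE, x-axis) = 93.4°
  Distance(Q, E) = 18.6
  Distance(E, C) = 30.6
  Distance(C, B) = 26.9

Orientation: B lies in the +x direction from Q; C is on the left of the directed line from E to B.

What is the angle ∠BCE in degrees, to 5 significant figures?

112.83°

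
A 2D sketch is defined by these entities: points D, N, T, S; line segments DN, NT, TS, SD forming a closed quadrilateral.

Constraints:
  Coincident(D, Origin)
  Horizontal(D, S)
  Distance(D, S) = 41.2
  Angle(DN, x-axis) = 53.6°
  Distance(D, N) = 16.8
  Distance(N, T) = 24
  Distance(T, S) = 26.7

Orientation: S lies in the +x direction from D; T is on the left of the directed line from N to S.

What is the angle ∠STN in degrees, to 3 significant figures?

84.1°

Checks: |NT| = 24.00 ✓; |TS| = 26.70 ✓.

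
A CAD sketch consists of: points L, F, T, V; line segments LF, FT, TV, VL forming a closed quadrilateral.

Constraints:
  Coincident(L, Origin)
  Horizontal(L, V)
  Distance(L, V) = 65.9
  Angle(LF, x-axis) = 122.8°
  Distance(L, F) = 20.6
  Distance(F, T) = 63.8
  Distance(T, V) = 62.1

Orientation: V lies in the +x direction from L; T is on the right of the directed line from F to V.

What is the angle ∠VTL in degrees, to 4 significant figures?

75.01°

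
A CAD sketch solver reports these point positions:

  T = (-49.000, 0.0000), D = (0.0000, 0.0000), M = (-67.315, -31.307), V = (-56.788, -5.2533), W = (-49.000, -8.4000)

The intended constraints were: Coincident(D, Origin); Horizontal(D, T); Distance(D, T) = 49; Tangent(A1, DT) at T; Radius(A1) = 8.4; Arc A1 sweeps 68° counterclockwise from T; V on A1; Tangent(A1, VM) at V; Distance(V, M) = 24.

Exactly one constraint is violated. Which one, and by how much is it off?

Distance(V, M) = 24 — off by 4.10.

D = (0.00, 0.00) ✓; D.y = 0.00, T.y = 0.00 ✓; |DT| = 49.00 ✓; ∠(WT, TD) = 90.00° ✓; |WT| = 8.400 ✓; bearing(W→V) − bearing(W→T) = 68.00° ✓; |WV| = 8.400 ✓; ∠(WV, VM) = 90.00° ✓; |VM| = 28.10 ✗.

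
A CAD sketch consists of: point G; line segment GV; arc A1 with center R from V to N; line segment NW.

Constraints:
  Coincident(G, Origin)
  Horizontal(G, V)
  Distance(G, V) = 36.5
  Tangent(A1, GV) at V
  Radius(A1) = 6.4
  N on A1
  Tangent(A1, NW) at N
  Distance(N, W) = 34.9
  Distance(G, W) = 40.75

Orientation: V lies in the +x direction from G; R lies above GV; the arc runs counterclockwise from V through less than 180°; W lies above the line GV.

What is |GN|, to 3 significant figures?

42.6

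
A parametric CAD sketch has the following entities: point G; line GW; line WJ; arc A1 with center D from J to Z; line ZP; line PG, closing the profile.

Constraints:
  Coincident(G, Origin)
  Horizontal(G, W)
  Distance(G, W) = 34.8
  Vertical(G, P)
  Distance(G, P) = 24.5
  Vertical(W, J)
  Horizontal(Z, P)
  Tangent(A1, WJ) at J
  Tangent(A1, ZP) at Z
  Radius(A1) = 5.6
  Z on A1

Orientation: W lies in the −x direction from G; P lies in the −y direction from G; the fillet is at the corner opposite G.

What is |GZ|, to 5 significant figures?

38.117

G is at the origin; G and W share the same y with |GW| = 34.8 and W on the −x side, so W = (-34.800, 0.0000). GP is vertical with |GP| = 24.5 and P on the −y side, so P = (0.0000, -24.500). The virtual corner opposite G is at (-34.800, -24.500). The tangent condition forces DJ to be normal to WJ and A1 meets ZP tangentially, so DZ is at right angles to ZP, with radius 5.6, so the center D sits 5.6 in from both sides at D = (-29.200, -18.900). That places the tangent points at J = (-34.800, -18.900) on WJ and Z = (-29.200, -24.500) on ZP. Then |GZ| = |Z − G| = 38.117.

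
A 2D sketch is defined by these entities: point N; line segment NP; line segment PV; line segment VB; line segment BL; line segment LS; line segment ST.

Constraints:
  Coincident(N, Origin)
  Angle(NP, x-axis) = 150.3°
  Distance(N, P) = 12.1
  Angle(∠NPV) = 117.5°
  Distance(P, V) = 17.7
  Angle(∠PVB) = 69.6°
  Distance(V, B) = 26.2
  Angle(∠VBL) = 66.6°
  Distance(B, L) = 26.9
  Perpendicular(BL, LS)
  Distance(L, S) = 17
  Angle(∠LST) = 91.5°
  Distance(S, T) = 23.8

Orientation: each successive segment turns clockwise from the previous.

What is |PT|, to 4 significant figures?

20.90

N is at the origin; NP runs at 150.3° with length 12.1, so P = (-10.51, 5.995). ∠NPV = 117.5° gives PV at 87.80° from the x-axis; with |PV| = 17.7, V = (-9.831, 23.68). ∠PVB = 69.6° gives VB at -22.60° from the x-axis; with |VB| = 26.2, B = (14.36, 13.61). ∠VBL = 66.6° gives BL at -136.0° from the x-axis; with |BL| = 26.9, L = (-4.993, -5.073). BL is perpendicular to LS, so LS runs at 134.0°; with |LS| = 17.0, S = (-16.80, 7.156). ∠LST = 91.5° gives ST at 45.50° from the x-axis; with |ST| = 23.8, T = (-0.1207, 24.13). Then |PT| = |T − P| = 20.90.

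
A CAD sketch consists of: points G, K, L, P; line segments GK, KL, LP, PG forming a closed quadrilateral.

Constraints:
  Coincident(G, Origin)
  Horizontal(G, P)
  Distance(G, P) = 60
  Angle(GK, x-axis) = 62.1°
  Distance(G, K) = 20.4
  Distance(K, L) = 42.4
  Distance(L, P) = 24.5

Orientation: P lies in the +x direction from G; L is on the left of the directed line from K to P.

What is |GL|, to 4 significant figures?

56.55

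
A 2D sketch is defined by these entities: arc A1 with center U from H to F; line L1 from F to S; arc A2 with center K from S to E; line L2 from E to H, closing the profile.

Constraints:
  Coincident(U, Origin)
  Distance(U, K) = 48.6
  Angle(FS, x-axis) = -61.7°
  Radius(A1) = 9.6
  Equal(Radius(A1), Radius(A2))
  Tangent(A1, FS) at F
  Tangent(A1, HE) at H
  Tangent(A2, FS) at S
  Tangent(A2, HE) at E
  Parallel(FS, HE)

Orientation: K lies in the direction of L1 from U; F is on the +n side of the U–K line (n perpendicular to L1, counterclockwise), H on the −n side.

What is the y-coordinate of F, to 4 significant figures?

4.551

The slot axis is L1's direction at -61.7°, so u = (cos -61.7°, sin -61.7°) = (0.4741, -0.8805) and n = (−sin -61.7°, cos -61.7°) = (0.8805, 0.4741). U is at the origin and K lies 48.6 along u from U, so K = 48.6·u = (23.04, -42.79). Tangency of A1 to both parallel lines with radius 9.6 puts F and H at U ± 9.6·n: F = (8.453, 4.551), H = (-8.453, -4.551). So F.y = 4.551.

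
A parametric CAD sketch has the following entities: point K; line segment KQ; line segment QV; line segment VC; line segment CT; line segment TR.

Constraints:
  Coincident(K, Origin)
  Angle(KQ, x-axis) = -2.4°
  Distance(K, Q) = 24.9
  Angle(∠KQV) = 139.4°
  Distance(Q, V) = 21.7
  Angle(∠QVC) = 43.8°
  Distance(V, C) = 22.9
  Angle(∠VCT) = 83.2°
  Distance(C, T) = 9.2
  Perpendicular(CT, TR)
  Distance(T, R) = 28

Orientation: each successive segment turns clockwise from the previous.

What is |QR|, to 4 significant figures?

23.53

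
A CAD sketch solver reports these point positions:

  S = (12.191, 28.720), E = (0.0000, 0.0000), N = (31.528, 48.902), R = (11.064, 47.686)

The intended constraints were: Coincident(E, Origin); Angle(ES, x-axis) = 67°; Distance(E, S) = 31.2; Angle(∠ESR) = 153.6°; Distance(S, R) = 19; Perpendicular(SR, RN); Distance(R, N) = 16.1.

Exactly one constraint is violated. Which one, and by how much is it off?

Distance(R, N) = 16.1 — off by 4.40.

E = (0.00, 0.00) ✓; ES at 67.00° ✓; |ES| = 31.20 ✓; ∠ESR = 153.6° ✓; |SR| = 19.00 ✓; ∠(SR, RN) = 90.00° ✓; |RN| = 20.50 ✗.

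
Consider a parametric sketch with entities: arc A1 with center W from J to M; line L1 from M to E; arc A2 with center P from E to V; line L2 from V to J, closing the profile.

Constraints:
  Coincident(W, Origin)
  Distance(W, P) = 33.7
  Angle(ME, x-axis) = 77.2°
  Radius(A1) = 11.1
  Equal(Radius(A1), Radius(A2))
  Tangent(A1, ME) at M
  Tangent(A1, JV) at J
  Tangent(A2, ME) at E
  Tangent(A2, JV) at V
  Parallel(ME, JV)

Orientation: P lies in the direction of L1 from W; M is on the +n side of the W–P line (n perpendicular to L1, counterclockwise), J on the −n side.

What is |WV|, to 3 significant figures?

35.5

The slot axis is L1's direction at 77.2°, so u = (cos 77.2°, sin 77.2°) = (0.222, 0.975) and n = (−sin 77.2°, cos 77.2°) = (-0.975, 0.222). W is at the origin and P lies 33.7 along u from W, so P = 33.7·u = (7.47, 32.9). Tangency of A1 to both parallel lines with radius 11.1 puts M and J at W ± 11.1·n: M = (-10.8, 2.46), J = (10.8, -2.46). Equal radii place E and V the same way about P: E = P + 11.1·n = (-3.36, 35.3), V = P − 11.1·n = (18.3, 30.4). Then |WV| = |V − W| = 35.5.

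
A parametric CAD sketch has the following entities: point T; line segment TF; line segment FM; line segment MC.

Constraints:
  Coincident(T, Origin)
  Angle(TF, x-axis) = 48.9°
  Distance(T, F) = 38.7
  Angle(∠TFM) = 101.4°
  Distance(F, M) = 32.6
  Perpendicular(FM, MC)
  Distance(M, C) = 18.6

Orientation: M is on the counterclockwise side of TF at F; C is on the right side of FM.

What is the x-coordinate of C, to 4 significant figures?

20.35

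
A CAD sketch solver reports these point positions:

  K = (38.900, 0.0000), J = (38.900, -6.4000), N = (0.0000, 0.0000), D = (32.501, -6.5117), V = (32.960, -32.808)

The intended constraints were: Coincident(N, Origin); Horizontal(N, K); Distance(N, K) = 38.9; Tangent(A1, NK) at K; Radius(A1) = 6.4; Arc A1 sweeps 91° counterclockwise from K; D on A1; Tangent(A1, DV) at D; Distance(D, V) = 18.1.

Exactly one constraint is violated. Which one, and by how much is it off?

Distance(D, V) = 18.1 — off by 8.20.

N = (0.00, 0.00) ✓; N.y = 0.00, K.y = 0.00 ✓; |NK| = 38.90 ✓; ∠(JK, KN) = 90.00° ✓; |JK| = 6.400 ✓; bearing(J→D) − bearing(J→K) = 91.00° ✓; |JD| = 6.400 ✓; ∠(JD, DV) = 90.00° ✓; |DV| = 26.30 ✗.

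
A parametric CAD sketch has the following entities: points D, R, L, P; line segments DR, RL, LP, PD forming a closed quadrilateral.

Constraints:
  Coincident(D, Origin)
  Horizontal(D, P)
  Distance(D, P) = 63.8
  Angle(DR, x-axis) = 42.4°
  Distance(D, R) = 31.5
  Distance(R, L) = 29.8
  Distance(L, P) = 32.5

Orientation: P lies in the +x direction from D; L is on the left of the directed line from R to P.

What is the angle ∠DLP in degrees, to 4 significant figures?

81.61°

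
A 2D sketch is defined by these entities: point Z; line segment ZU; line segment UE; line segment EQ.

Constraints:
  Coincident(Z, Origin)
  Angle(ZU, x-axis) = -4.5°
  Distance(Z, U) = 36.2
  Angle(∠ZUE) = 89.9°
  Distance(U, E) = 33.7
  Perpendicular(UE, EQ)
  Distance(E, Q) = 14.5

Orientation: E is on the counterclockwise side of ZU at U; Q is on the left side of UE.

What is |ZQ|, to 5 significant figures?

40.029

Z is at the origin; ZU runs at -4.5° with length 36.2, so U = 36.2·(cos -4.5°, sin -4.5°) = (36.088, -2.8402). ∠ZUE = 89.9°, so UE runs at -4.5° + (180° − 89.9°) = 85.600° from the x-axis; with |UE| = 33.7, E = U + 33.7·(cos 85.600°, sin 85.600°) = (38.674, 30.760). UE is perpendicular to EQ; with |EQ| = 14.5 on the left of UE, Q = E + 14.5·(-0.99705, 0.076719) = (24.217, 31.873). Then |ZQ| = |Q − Z| = 40.029.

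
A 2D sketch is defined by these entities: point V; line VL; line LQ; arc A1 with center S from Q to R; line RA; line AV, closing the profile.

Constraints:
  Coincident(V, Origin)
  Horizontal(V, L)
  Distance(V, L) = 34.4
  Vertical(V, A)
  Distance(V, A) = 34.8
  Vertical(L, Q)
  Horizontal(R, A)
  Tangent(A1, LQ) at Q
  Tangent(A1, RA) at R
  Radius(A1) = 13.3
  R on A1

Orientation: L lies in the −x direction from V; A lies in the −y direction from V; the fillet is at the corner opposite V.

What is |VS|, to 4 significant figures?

30.12

VA is vertical with |VA| = 34.8 and A on the −y side, so A = (0.000, -34.80). The virtual corner opposite V is at (-34.40, -34.80). Since A1 is tangent to LQ there, SQ ⟂ LQ and the tangent condition forces SR to be normal to RA, with radius 13.3, so the center S sits 13.3 in from both sides at S = (-21.10, -21.50). Then |VS| = |S − V| = 30.12.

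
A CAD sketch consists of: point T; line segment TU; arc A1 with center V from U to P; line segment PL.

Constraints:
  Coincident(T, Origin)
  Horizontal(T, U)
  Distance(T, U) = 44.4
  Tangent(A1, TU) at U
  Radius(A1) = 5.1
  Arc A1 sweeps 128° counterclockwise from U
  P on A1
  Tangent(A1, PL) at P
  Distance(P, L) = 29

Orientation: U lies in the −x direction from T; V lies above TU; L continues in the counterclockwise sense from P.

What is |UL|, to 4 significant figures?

34.03

T is at the origin; T and U share the same y with |TU| = 44.4 and U on the −x side, so U = (-44.40, 0.000). The tangent condition forces VU to be normal to TU, so V = U + (0, 5.1) = (-44.40, 5.100). On A1, U sits at bearing -90° from V; a 128° counterclockwise sweep puts P at bearing 38°, so P = V + 5.1·(cos 38°, sin 38°) = (-40.38, 8.240). Since A1 is tangent to PL there, VP ⟂ PL, so PL runs along (−sin 38°, cos 38°); with |PL| = 29.0, L = (-58.24, 31.09). Then |UL| = |L − U| = 34.03.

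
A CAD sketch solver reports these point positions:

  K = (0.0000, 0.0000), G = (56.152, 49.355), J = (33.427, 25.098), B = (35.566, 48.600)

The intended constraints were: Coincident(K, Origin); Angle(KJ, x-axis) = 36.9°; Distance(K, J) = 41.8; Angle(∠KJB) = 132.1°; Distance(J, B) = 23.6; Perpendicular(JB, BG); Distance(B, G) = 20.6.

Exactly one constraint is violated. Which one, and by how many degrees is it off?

Perpendicular(JB, BG) — off by 7.30°.

K = (0.00, 0.00) ✓; KJ at 36.90° ✓; |KJ| = 41.80 ✓; ∠KJB = 132.1° ✓; |JB| = 23.60 ✓; ∠(JB, BG) = 82.70° ✗; |BG| = 20.60 ✓.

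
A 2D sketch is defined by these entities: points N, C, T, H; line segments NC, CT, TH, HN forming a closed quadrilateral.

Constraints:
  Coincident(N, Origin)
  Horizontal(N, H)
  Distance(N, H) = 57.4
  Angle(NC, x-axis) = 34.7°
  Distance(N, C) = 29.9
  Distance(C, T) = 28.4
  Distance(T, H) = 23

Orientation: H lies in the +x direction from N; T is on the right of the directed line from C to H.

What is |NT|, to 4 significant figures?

37.27

N is at the origin; NH is horizontal with |NH| = 57.4 and H in +x, so H = (57.4, 0). NC runs at 34.7° with |NC| = 29.9, so C = (24.58, 17.02). T is determined by |CT| = 28.4 and |TH| = 23.0 together: it lies at the intersection of circle(C, 28.4) and circle(H, 23.0). With |CH| = 36.97, the foot of the radical line on CH is 22.24 from C and the perpendicular offset is √(28.4² − 22.24²) = 17.66. Taking the right-of-CH solution: T = (36.19, -8.898).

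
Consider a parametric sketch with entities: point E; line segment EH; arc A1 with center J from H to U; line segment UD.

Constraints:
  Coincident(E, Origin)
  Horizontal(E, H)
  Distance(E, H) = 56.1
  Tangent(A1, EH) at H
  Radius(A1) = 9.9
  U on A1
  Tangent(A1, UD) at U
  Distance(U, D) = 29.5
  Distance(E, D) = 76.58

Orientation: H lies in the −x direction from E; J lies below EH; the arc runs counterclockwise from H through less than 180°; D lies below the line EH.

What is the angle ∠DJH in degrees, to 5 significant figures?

162.25°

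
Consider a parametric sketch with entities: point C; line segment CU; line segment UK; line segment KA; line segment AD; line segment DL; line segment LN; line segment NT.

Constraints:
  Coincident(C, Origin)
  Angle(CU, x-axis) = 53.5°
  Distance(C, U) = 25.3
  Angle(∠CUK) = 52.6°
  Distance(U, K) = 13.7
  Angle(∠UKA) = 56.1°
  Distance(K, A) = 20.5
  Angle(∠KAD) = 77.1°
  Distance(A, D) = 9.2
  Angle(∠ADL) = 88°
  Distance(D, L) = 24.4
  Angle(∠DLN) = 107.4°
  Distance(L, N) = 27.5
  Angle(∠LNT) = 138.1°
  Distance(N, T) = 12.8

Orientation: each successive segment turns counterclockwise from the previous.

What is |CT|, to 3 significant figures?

26.1

C is at the origin; CU runs at 53.5° with length 25.3, so U = (15.0, 20.3). ∠CUK = 52.6° gives UK at -179° from the x-axis; with |UK| = 13.7, K = (1.35, 20.1). ∠UKA = 56.1° gives KA at -55.2° from the x-axis; with |KA| = 20.5, A = (13.1, 3.29). ∠KAD = 77.1° gives AD at 47.7° from the x-axis; with |AD| = 9.2, D = (19.2, 10.1). ∠ADL = 88.0° gives DL at 140° from the x-axis; with |DL| = 24.4, L = (0.633, 25.9). ∠DLN = 107.4° gives LN at -148° from the x-axis; with |LN| = 27.5, N = (-22.6, 11.2). ∠LNT = 138.1° gives NT at -106° from the x-axis; with |NT| = 12.8, T = (-26.1, -1.14). Then |CT| = |T − C| = 26.1.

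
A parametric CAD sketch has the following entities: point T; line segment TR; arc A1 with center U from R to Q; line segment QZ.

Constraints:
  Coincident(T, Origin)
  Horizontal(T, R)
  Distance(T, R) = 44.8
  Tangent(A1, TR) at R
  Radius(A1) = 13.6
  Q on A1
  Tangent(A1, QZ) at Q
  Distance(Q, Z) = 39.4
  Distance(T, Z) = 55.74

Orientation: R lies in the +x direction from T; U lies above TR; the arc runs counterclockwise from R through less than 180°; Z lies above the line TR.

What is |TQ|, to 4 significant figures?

58.87

T is at the origin; T and R share the same y with |TR| = 44.8 and R on the +x side, so R = (44.80, 0.000). A1 meets TR tangentially, so UR is at right angles to TR, so U = R + (0, 13.6) = (44.80, 13.60). Since UQ ⟂ QZ (tangency), |UZ| = √(13.6² + 39.4²) = 41.68 regardless of where Q sits on A1. So Z lies on both circle(T, 55.74) and circle(U, 41.68); the above-TR intersection is Z = (24.56, 50.04). Q is the foot of the tangent from Z: Q = (53.88, 23.72).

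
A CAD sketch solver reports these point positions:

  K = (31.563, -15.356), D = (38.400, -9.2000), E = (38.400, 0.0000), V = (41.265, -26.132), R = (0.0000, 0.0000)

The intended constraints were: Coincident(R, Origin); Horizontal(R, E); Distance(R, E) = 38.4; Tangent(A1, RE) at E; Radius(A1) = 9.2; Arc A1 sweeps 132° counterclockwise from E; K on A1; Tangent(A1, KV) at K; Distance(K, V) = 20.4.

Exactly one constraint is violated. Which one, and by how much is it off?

Distance(K, V) = 20.4 — off by 5.90.

R = (0.00, 0.00) ✓; R.y = 0.00, E.y = 0.00 ✓; |RE| = 38.40 ✓; ∠(DE, ER) = 90.00° ✓; |DE| = 9.200 ✓; bearing(D→K) − bearing(D→E) = 132.0° ✓; |DK| = 9.200 ✓; ∠(DK, KV) = 90.00° ✓; |KV| = 14.50 ✗.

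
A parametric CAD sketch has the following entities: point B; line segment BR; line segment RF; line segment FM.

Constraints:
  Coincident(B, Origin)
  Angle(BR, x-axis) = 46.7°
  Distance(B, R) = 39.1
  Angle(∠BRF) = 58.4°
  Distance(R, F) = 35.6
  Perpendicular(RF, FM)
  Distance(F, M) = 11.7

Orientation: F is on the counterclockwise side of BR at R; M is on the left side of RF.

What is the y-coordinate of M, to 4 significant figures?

24.22

B is at the origin; BR runs at 46.7° with length 39.1, so R = 39.1·(cos 46.7°, sin 46.7°) = (26.82, 28.46). ∠BRF = 58.4°, so RF runs at 46.7° + (180° − 58.4°) = 168.3° from the x-axis; with |RF| = 35.6, F = R + 35.6·(cos 168.3°, sin 168.3°) = (-8.045, 35.68). RF is perpendicular to FM; with |FM| = 11.7 on the left of RF, M = F + 11.7·(-0.2028, -0.9792) = (-10.42, 24.22). So M.y = 24.22.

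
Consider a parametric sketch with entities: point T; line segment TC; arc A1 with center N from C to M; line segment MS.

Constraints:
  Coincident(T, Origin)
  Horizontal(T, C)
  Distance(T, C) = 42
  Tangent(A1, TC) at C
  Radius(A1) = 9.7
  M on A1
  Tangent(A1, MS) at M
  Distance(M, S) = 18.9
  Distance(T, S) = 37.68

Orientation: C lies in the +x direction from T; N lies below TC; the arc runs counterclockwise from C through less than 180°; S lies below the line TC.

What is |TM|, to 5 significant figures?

33.412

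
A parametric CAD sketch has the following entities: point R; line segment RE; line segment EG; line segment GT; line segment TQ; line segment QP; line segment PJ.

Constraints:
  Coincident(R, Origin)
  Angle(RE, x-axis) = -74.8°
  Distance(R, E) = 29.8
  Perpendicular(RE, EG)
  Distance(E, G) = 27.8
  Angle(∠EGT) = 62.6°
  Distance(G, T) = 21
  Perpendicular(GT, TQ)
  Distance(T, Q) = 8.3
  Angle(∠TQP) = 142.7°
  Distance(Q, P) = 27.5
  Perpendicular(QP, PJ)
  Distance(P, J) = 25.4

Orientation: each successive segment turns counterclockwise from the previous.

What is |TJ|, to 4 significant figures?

39.72

∠TQP = 142.7° gives QP at -100.1° from the x-axis; with |QP| = 27.5, P = (9.494, -38.70). QP ⟂ PJ, so PJ runs at -10.10°; with |PJ| = 25.4, J = (34.50, -43.16). Then |TJ| = |J − T| = 39.72.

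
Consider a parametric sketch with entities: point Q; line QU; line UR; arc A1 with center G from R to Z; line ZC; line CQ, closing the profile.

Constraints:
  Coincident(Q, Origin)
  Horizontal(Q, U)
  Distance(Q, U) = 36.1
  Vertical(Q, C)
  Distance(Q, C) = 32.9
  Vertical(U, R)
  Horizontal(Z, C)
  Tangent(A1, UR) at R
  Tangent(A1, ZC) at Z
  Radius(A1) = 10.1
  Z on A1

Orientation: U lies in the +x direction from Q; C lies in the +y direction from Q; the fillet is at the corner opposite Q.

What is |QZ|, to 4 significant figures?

41.93

Q is at the origin; Q and U share the same y with |QU| = 36.1 and U on the +x side, so U = (36.10, 0.000). Q and C share the same x with |QC| = 32.9 and C on the +y side, so C = (0.000, 32.90). The virtual corner opposite Q is at (36.10, 32.90). Since A1 is tangent to UR there, GR ⟂ UR and A1 meets ZC tangentially, so GZ is at right angles to ZC, with radius 10.1, so the center G sits 10.1 in from both sides at G = (26.00, 22.80). That places the tangent points at R = (36.10, 22.80) on UR and Z = (26.00, 32.90) on ZC. Then |QZ| = |Z − Q| = 41.93.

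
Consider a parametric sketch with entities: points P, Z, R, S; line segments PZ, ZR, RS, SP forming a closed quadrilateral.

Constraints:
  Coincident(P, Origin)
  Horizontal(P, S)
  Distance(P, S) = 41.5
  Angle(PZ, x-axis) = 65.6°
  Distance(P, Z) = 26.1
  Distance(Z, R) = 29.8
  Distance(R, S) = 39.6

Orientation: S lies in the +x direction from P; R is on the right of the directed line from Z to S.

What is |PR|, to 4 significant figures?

5.243

P is at the origin; PS is horizontal with |PS| = 41.5 and S in +x, so S = (41.5, 0). PZ runs at 65.6° with |PZ| = 26.1, so Z = (10.78, 23.77). R is determined by |ZR| = 29.8 and |RS| = 39.6 together: it lies at the intersection of circle(Z, 29.8) and circle(S, 39.6). With |ZS| = 38.84, the foot of the radical line on ZS is 10.66 from Z and the perpendicular offset is √(29.8² − 10.66²) = 27.83. Taking the right-of-ZS solution: R = (2.188, -4.765).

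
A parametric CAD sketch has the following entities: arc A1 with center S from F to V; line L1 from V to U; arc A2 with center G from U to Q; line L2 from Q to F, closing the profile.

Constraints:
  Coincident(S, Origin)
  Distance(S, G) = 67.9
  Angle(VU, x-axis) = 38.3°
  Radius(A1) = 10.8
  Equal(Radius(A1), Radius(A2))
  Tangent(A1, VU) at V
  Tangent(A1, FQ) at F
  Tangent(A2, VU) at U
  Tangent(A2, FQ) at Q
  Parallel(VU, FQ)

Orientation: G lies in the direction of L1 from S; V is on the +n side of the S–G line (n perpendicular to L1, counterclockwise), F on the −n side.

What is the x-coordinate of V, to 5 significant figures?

-6.6936

S is at the origin and G lies 67.9 along u from S, so G = 67.9·u = (53.286, 42.083). Tangency of A1 to both parallel lines with radius 10.8 puts V and F at S ± 10.8·n: V = (-6.6936, 8.4756), F = (6.6936, -8.4756). So V.x = -6.6936.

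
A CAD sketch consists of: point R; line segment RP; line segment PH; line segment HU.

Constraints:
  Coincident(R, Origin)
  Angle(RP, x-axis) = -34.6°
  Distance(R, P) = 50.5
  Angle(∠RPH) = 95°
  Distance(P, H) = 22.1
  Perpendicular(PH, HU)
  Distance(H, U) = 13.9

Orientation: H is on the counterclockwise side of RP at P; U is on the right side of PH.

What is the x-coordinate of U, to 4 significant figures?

66.37

R is at the origin; RP runs at -34.6° with length 50.5, so P = 50.5·(cos -34.6°, sin -34.6°) = (41.57, -28.68). ∠RPH = 95.0°, so PH runs at -34.6° + (180° − 95.0°) = 50.40° from the x-axis; with |PH| = 22.1, H = P + 22.1·(cos 50.40°, sin 50.40°) = (55.66, -11.65). PH ⟂ HU; with |HU| = 13.9 on the right of PH, U = H + 13.9·(0.7705, -0.6374) = (66.37, -20.51). So U.x = 66.37.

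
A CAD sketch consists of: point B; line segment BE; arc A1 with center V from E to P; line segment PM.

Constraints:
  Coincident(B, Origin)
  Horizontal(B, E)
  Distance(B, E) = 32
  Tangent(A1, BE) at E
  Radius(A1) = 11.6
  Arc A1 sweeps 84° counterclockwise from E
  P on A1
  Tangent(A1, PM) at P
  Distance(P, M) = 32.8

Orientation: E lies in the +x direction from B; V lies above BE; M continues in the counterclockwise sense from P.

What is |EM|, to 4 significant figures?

45.54

On A1, E sits at bearing -90° from V; an 84° counterclockwise sweep puts P at bearing -6°, so P = V + 11.6·(cos -6°, sin -6°) = (43.54, 10.39). The tangent condition forces VP to be normal to PM, so PM runs along (−sin -6°, cos -6°); with |PM| = 32.8, M = (46.96, 43.01). Then |EM| = |M − E| = 45.54.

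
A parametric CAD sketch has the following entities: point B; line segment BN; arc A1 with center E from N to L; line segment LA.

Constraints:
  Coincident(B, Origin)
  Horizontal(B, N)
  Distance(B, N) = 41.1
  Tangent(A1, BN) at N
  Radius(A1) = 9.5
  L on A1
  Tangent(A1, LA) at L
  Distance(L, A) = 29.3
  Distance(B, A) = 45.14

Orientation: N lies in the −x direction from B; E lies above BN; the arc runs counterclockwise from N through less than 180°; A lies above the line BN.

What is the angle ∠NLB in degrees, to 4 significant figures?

126.5°

B is at the origin; BN is horizontal with |BN| = 41.1 and N on the −x side, so N = (-41.10, 0.000). Since A1 is tangent to BN there, EN ⟂ BN, so E = N + (0, 9.5) = (-41.10, 9.500). Since EL ⟂ LA (tangency), |EA| = √(9.5² + 29.3²) = 30.80 regardless of where L sits on A1. So A lies on both circle(B, 45.14) and circle(E, 30.80); the above-BN intersection is A = (-26.44, 36.59). L is the foot of the tangent from A: L = (-31.76, 7.775).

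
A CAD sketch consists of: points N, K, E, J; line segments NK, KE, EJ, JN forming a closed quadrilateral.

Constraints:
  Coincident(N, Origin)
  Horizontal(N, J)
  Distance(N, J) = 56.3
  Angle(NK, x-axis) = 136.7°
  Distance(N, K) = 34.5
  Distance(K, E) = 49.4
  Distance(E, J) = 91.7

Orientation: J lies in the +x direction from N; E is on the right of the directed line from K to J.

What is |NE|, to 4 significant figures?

40.66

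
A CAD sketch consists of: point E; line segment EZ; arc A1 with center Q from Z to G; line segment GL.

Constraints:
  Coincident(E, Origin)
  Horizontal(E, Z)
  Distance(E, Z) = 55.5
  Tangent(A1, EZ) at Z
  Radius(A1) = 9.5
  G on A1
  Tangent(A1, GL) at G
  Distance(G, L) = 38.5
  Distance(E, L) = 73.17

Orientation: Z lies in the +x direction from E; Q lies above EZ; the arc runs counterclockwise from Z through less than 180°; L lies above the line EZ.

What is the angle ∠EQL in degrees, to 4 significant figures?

97.86°

E is at the origin; E and Z share the same y with |EZ| = 55.5 and Z on the +x side, so Z = (55.50, 0.000). Tangency of A1 to EZ means the radius QZ is perpendicular to EZ, so Q = Z + (0, 9.5) = (55.50, 9.500). Since QG ⟂ GL (tangency), |QL| = √(9.5² + 38.5²) = 39.65 regardless of where G sits on A1. So L lies on both circle(E, 73.17) and circle(Q, 39.65); the above-EZ intersection is L = (54.22, 49.13). G is the foot of the tangent from L: G = (64.65, 12.07).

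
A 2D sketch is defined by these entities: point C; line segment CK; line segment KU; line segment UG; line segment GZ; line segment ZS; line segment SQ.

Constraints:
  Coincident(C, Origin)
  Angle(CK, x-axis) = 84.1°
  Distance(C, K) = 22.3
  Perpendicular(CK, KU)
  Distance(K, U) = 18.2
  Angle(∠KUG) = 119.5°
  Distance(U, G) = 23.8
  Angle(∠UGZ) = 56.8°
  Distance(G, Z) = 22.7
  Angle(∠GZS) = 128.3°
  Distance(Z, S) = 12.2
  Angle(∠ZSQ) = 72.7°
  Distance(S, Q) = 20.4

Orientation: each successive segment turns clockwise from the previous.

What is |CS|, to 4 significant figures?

13.10

C is at the origin; CK runs at 84.1° with length 22.3, so K = (2.292, 22.18). CK ⟂ KU, so KU runs at -5.900°; with |KU| = 18.2, U = (20.40, 20.31). ∠KUG = 119.5° gives UG at -66.40° from the x-axis; with |UG| = 23.8, G = (29.92, -1.498). ∠UGZ = 56.8° gives GZ at 170.4° from the x-axis; with |GZ| = 22.7, Z = (7.542, 2.287). ∠GZS = 128.3° gives ZS at 118.7° from the x-axis; with |ZS| = 12.2, S = (1.683, 12.99). Then |CS| = |S − C| = 13.10.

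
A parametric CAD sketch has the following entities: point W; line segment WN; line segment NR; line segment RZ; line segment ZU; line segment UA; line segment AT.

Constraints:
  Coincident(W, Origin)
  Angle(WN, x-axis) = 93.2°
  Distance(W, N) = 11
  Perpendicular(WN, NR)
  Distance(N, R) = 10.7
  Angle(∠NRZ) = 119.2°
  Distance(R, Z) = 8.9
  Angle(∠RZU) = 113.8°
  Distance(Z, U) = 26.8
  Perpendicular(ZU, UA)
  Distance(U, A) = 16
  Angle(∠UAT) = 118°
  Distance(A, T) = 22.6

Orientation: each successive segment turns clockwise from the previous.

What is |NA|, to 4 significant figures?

23.96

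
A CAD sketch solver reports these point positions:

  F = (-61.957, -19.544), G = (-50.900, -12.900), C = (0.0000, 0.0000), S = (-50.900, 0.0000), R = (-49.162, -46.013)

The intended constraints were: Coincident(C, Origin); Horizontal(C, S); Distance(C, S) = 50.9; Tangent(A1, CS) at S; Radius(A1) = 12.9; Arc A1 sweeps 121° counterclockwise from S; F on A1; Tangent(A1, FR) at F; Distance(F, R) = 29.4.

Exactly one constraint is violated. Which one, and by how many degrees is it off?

Tangent(A1, FR) at F — off by 5.20°.

C = (0.00, 0.00) ✓; C.y = 0.00, S.y = 0.00 ✓; |CS| = 50.90 ✓; ∠(GS, SC) = 90.00° ✓; |GS| = 12.90 ✓; bearing(G→F) − bearing(G→S) = 121.0° ✓; |GF| = 12.90 ✓; ∠(GF, FR) = 95.20° ✗; |FR| = 29.40 ✓.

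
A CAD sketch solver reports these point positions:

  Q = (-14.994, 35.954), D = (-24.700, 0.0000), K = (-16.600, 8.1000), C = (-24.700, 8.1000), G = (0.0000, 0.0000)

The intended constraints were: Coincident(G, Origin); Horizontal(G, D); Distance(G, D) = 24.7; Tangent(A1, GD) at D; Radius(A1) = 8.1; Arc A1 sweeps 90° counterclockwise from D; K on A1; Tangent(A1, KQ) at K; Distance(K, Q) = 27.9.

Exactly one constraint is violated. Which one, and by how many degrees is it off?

Tangent(A1, KQ) at K — off by 3.30°.

G = (0.00, 0.00) ✓; G.y = 0.00, D.y = 0.00 ✓; |GD| = 24.70 ✓; ∠(CD, DG) = 90.00° ✓; |CD| = 8.100 ✓; bearing(C→K) − bearing(C→D) = 90.00° ✓; |CK| = 8.100 ✓; ∠(CK, KQ) = 93.30° ✗; |KQ| = 27.90 ✓.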